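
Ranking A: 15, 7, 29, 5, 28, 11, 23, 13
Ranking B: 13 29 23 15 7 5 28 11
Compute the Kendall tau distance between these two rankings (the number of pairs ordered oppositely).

14 discordant pairs

Assign each item its position (1..8) in the first ordering, then rewrite the second ordering as that position sequence:
positions: 15→1, 7→2, 29→3, 5→4, 28→5, 11→6, 23→7, 13→8
second ordering as positions: [8, 3, 7, 1, 2, 4, 5, 6]
Discordant pairs = inversions in this position sequence.
8: 3, 7, 1, 2, 4, 5, 6 → 7
3: 1, 2 → 2
7: 1, 2, 4, 5, 6 → 5
1: 0
2: 0
4: 0
5: 0
6: 0
Total: 7 + 2 + 5 + 0 + 0 + 0 + 0 + 0 = 14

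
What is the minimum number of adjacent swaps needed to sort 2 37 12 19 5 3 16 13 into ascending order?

The minimum number of adjacent swaps to sort an array equals its inversion count, since every such swap removes exactly one inversion.
Count inversions — for each element, later elements that are smaller:
2: none → 0
37: 12, 19, 5, 3, 16, 13 → 6
12: 5, 3 → 2
19: 5, 3, 16, 13 → 4
5: 3 → 1
3: none → 0
16: 13 → 1
13: none → 0
Total inversions: 0 + 6 + 2 + 4 + 1 + 0 + 1 + 0 = 14

14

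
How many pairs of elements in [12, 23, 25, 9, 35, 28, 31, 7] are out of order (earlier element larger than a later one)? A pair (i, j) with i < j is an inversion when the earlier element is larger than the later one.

12 inversions

For each element, count later entries that are smaller:
12: 2
23: 2
25: 2
9: 1
35: 3
28: 1
31: 1
7: 0
Sum: 2 + 2 + 2 + 1 + 3 + 1 + 1 + 0 = 12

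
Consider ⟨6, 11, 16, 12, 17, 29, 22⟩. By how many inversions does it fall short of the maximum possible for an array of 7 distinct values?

19

Maximum inversions for 7 distinct elements is C(7, 2) = 7·6/2 = 21.
Current inversions — for each element, count later smaller elements:
6: 0
11: 0
16: 1
12: 0
17: 0
29: 1
22: 0
Current total: 0 + 0 + 1 + 0 + 0 + 1 + 0 = 2
Shortfall: 21 − 2 = 19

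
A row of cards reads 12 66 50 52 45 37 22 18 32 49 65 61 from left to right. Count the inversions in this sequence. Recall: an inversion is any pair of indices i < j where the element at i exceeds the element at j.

Inversions: 31

Count, for each position, how many later elements it exceeds:
12: 0
66: 10
50: 6
52: 6
45: 4
37: 3
22: 1
18: 0
32: 0
49: 0
65: 1
61: 0
Sum: 0 + 10 + 6 + 6 + 4 + 3 + 1 + 0 + 0 + 0 + 1 + 0 = 31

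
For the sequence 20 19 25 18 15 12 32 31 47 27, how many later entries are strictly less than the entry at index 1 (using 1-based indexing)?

4 such elements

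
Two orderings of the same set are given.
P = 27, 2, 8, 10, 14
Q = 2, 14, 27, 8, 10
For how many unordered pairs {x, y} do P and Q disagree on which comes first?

4

Assign each item its position (1..5) in the first ordering, then rewrite the second ordering as that position sequence:
positions: 27→1, 2→2, 8→3, 10→4, 14→5
second ordering as positions: [2, 5, 1, 3, 4]
Discordant pairs = inversions in this position sequence.
2: 1 → 1
5: 1, 3, 4 → 3
1: 0
3: 0
4: 0
Total: 1 + 3 + 0 + 0 + 0 = 4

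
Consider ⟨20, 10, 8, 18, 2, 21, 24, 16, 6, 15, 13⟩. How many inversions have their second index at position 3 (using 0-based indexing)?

The element at index 3 is 18.
Elements before it: 20, 10, 8
Those larger than 18: 20

1 such element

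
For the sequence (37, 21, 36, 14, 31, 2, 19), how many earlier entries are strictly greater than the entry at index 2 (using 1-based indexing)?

1 such element

The element at index 2 is 21.
Elements before it: 37
Those larger than 21: 37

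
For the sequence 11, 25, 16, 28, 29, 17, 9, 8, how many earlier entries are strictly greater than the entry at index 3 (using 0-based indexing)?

The element at index 3 is 28.
Elements before it: 11, 25, 16
None of them are larger than 28.

0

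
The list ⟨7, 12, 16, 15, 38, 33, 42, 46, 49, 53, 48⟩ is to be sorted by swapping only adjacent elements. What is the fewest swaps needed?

4

The minimum number of adjacent swaps to sort an array equals its inversion count, since every such swap removes exactly one inversion.
Count inversions — for each element, later elements that are smaller:
7: none → 0
12: none → 0
16: 15 → 1
15: none → 0
38: 33 → 1
33: none → 0
42: none → 0
46: none → 0
49: 48 → 1
53: 48 → 1
48: none → 0
Total inversions: 0 + 0 + 1 + 0 + 1 + 0 + 0 + 0 + 1 + 1 + 0 = 4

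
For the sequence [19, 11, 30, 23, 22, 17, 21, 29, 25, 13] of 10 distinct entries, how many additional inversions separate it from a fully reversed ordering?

Maximum inversions for 10 distinct elements is C(10, 2) = 10·9/2 = 45.
Current inversions — for each element, count later smaller elements:
19: 3
11: 0
30: 7
23: 4
22: 3
17: 1
21: 1
29: 2
25: 1
13: 0
Current total: 3 + 0 + 7 + 4 + 3 + 1 + 1 + 2 + 1 + 0 = 22
Shortfall: 45 − 22 = 23

23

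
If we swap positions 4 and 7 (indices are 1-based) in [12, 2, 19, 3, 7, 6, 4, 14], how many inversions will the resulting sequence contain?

14

Positions 4 and 7 hold 3 and 4; after swapping, the array is [12, 2, 19, 4, 7, 6, 3, 14].
Sweep left to right; for each value list the smaller values that follow it:
12: 5
2: 0
19: 5
4: 1
7: 2
6: 1
3: 0
14: 0
Sum: 5 + 0 + 5 + 1 + 2 + 1 + 0 + 0 = 14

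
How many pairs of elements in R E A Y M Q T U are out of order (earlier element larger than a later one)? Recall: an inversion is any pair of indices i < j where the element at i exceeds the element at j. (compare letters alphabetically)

9 out-of-order pairs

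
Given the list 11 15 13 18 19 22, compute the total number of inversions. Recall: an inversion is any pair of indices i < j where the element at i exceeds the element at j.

1

For each element, count later entries that are smaller:
11 → none → 0
15 → 13 → 1
13 → none → 0
18 → none → 0
19 → none → 0
22 → none → 0
Sum: 0 + 1 + 0 + 0 + 0 + 0 = 1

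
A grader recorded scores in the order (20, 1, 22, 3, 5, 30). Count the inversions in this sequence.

5 out-of-order pairs

Sweep left to right; for each value list the smaller values that follow it:
20 → 1, 3, 5 → 3
1 → none → 0
22 → 3, 5 → 2
3 → none → 0
5 → none → 0
30 → none → 0
Sum: 3 + 0 + 2 + 0 + 0 + 0 = 5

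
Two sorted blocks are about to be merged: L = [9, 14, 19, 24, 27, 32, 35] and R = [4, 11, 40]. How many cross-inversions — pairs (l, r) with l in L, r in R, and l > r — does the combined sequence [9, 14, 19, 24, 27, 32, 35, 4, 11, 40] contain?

13 split inversions

Take each right-half value and tally the left-half values above it:
r = 4: 9, 14, 19, 24, 27, 32, 35 → 7
r = 11: 14, 19, 24, 27, 32, 35 → 6
r = 40: none → 0
Cross-inversions: 7 + 6 + 0 = 13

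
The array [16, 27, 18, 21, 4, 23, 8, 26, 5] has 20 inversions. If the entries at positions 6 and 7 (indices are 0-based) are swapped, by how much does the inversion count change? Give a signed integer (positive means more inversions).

Positions 6 and 7 hold 8 and 26; after swapping, the array is [16, 27, 18, 21, 4, 23, 26, 8, 5].
Element-by-element contributions:
16 → 4, 8, 5 → 3
27 → 18, 21, 4, 23, 26, 8, 5 → 7
18 → 4, 8, 5 → 3
21 → 4, 8, 5 → 3
4 → none → 0
23 → 8, 5 → 2
26 → 8, 5 → 2
8 → 5 → 1
5 → none → 0
Sum: 3 + 7 + 3 + 3 + 0 + 2 + 2 + 1 + 0 = 21
Change: 21 − 20 = +1

+1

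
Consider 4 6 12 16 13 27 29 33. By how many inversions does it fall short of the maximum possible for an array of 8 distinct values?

27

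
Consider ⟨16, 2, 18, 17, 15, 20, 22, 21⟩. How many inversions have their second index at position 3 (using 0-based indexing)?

1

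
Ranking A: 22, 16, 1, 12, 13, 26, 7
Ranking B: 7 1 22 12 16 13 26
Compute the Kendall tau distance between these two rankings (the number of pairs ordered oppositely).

9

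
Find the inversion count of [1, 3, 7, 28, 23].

Inversion pairs (indices are 1-based):
(4,5): 28 > 23
That's 1 pair.

1 inversion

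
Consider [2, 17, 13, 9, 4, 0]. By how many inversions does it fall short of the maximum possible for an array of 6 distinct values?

4

Maximum inversions for 6 distinct elements is C(6, 2) = 6·5/2 = 15.
Current inversions — for each element, count later smaller elements:
2: 1
17: 4
13: 3
9: 2
4: 1
0: 0
Current total: 1 + 4 + 3 + 2 + 1 + 0 = 11
Shortfall: 15 − 11 = 4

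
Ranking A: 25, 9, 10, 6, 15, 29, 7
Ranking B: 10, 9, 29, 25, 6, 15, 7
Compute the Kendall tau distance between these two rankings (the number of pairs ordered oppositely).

Assign each item its position (1..7) in the first ordering, then rewrite the second ordering as that position sequence:
positions: 25→1, 9→2, 10→3, 6→4, 15→5, 29→6, 7→7
second ordering as positions: [3, 2, 6, 1, 4, 5, 7]
Discordant pairs = inversions in this position sequence.
3: 2, 1 → 2
2: 1 → 1
6: 1, 4, 5 → 3
1: 0
4: 0
5: 0
7: 0
Total: 2 + 1 + 3 + 0 + 0 + 0 + 0 = 6

There are 6 discordant pairs.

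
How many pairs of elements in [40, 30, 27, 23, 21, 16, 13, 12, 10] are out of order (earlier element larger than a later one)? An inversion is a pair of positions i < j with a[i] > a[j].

36

Element-by-element contributions:
40: 8
30: 7
27: 6
23: 5
21: 4
16: 3
13: 2
12: 1
10: 0
Sum: 8 + 7 + 6 + 5 + 4 + 3 + 2 + 1 + 0 = 36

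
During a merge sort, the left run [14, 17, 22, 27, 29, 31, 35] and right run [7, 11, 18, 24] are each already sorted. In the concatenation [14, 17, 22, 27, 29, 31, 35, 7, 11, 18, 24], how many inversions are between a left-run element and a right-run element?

23

Take each right-half value and tally the left-half values above it:
r = 7: 14, 17, 22, 27, 29, 31, 35 → 7
r = 11: 14, 17, 22, 27, 29, 31, 35 → 7
r = 18: 22, 27, 29, 31, 35 → 5
r = 24: 27, 29, 31, 35 → 4
Cross-inversions: 7 + 7 + 5 + 4 = 23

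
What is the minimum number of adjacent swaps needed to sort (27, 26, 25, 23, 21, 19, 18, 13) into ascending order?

28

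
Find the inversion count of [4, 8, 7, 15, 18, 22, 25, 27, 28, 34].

1 inversion

For each element, count later entries that are smaller:
4: 0
8: 1
7: 0
15: 0
18: 0
22: 0
25: 0
27: 0
28: 0
34: 0
Sum: 0 + 1 + 0 + 0 + 0 + 0 + 0 + 0 + 0 + 0 = 1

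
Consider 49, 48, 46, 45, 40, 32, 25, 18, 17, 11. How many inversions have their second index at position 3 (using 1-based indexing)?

The element at index 3 is 46.
Elements before it: 49, 48
Those larger than 46: 49, 48

2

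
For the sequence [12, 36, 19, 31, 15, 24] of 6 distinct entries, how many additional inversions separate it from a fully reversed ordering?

Maximum inversions for 6 distinct elements is C(6, 2) = 6·5/2 = 15.
Current inversions — for each element, count later smaller elements:
12: 0
36: 4
19: 1
31: 2
15: 0
24: 0
Current total: 0 + 4 + 1 + 2 + 0 + 0 = 7
Shortfall: 15 − 7 = 8

8 inversions short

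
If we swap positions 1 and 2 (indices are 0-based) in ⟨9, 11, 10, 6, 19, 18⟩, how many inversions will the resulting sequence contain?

4 inversions

Positions 1 and 2 hold 11 and 10; after swapping, the array is [9, 10, 11, 6, 19, 18].
Count, for each position, how many later elements it exceeds:
9: 1
10: 1
11: 1
6: 0
19: 1
18: 0
Sum: 1 + 1 + 1 + 0 + 1 + 0 = 4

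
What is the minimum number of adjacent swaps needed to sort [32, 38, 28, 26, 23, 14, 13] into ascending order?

20 adjacent swaps

The minimum number of adjacent swaps to sort an array equals its inversion count, since every such swap removes exactly one inversion.
Count inversions — for each element, later elements that are smaller:
32: 28, 26, 23, 14, 13 → 5
38: 28, 26, 23, 14, 13 → 5
28: 26, 23, 14, 13 → 4
26: 23, 14, 13 → 3
23: 14, 13 → 2
14: 13 → 1
13: none → 0
Total inversions: 5 + 5 + 4 + 3 + 2 + 1 + 0 = 20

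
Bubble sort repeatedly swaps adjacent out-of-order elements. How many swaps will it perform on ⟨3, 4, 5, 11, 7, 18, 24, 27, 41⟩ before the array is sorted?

1 swap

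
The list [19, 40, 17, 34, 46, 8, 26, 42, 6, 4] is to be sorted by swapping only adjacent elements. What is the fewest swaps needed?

Each adjacent swap fixes exactly one inversion, so the minimum swap count equals the number of inversions.
Count inversions — for each element, later elements that are smaller:
19: 17, 8, 6, 4 → 4
40: 17, 34, 8, 26, 6, 4 → 6
17: 8, 6, 4 → 3
34: 8, 26, 6, 4 → 4
46: 8, 26, 42, 6, 4 → 5
8: 6, 4 → 2
26: 6, 4 → 2
42: 6, 4 → 2
6: 4 → 1
4: none → 0
Total inversions: 4 + 6 + 3 + 4 + 5 + 2 + 2 + 2 + 1 + 0 = 29

There are 29 adjacent swaps.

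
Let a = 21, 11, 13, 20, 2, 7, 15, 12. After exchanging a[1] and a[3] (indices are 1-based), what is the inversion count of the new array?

Positions 1 and 3 hold 21 and 13; after swapping, the array is [13, 11, 21, 20, 2, 7, 15, 12].
Count, for each position, how many later elements it exceeds:
13: 4
11: 2
21: 5
20: 4
2: 0
7: 0
15: 1
12: 0
Sum: 4 + 2 + 5 + 4 + 0 + 0 + 1 + 0 = 16

16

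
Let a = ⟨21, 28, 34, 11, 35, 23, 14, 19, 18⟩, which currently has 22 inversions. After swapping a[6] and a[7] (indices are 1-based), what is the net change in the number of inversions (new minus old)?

-1

Positions 6 and 7 hold 23 and 14; after swapping, the array is [21, 28, 34, 11, 35, 14, 23, 19, 18].
Count, for each position, how many later elements it exceeds:
21: 4
28: 5
34: 5
11: 0
35: 4
14: 0
23: 2
19: 1
18: 0
Sum: 4 + 5 + 5 + 0 + 4 + 0 + 2 + 1 + 0 = 21
Change: 21 − 22 = -1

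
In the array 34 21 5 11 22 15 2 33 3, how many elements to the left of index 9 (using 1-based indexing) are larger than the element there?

7 such elements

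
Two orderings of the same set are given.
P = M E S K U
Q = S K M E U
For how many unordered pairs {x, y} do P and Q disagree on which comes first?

4

Assign each item its position (1..5) in the first ordering, then rewrite the second ordering as that position sequence:
positions: M→1, E→2, S→3, K→4, U→5
second ordering as positions: [3, 4, 1, 2, 5]
Discordant pairs = inversions in this position sequence.
3: 1, 2 → 2
4: 1, 2 → 2
1: 0
2: 0
5: 0
Total: 2 + 2 + 0 + 0 + 0 = 4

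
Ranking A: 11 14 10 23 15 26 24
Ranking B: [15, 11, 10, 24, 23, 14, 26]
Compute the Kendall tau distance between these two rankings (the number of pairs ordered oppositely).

9 discordant pairs

Assign each item its position (1..7) in the first ordering, then rewrite the second ordering as that position sequence:
positions: 11→1, 14→2, 10→3, 23→4, 15→5, 26→6, 24→7
second ordering as positions: [5, 1, 3, 7, 4, 2, 6]
Discordant pairs = inversions in this position sequence.
5: 1, 3, 4, 2 → 4
1: 0
3: 2 → 1
7: 4, 2, 6 → 3
4: 2 → 1
2: 0
6: 0
Total: 4 + 0 + 1 + 3 + 1 + 0 + 0 = 9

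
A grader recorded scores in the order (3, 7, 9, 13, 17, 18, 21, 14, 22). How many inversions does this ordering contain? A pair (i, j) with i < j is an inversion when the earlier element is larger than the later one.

Count, for each position, how many later elements it exceeds:
3 → none → 0
7 → none → 0
9 → none → 0
13 → none → 0
17 → 14 → 1
18 → 14 → 1
21 → 14 → 1
14 → none → 0
22 → none → 0
Sum: 0 + 0 + 0 + 0 + 1 + 1 + 1 + 0 + 0 = 3

3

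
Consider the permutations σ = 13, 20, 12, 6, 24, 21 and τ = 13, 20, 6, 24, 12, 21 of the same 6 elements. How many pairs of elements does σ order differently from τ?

2 discordant pairs

Assign each item its position (1..6) in the first ordering, then rewrite the second ordering as that position sequence:
positions: 13→1, 20→2, 12→3, 6→4, 24→5, 21→6
second ordering as positions: [1, 2, 4, 5, 3, 6]
Discordant pairs = inversions in this position sequence.
1: 0
2: 0
4: 3 → 1
5: 3 → 1
3: 0
6: 0
Total: 0 + 0 + 1 + 1 + 0 + 0 = 2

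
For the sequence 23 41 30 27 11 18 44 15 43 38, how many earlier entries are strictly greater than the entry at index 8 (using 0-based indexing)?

1

The element at index 8 is 43.
Elements before it: 23, 41, 30, 27, 11, 18, 44, 15
Those larger than 43: 44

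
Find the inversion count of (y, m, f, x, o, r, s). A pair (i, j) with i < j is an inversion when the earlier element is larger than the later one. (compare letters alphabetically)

Sweep left to right; for each value list the smaller values that follow it:
y → m, f, x, o, r, s → 6
m → f → 1
f → none → 0
x → o, r, s → 3
o → none → 0
r → none → 0
s → none → 0
Sum: 6 + 1 + 0 + 3 + 0 + 0 + 0 = 10

Inversions: 10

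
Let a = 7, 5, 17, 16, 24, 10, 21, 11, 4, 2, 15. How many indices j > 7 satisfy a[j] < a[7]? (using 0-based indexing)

2

The element at index 7 is 11.
Elements after it: 4, 2, 15
Those smaller than 11: 4, 2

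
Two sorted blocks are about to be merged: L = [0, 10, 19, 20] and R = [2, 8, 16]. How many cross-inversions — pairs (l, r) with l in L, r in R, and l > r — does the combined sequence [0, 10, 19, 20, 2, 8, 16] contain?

Take each right-half value and tally the left-half values above it:
r = 2: 10, 19, 20 → 3
r = 8: 10, 19, 20 → 3
r = 16: 19, 20 → 2
Cross-inversions: 3 + 3 + 2 = 8

8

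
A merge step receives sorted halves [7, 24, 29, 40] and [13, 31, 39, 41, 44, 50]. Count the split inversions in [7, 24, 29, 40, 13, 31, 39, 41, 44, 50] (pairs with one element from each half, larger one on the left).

Cross-inversions: 5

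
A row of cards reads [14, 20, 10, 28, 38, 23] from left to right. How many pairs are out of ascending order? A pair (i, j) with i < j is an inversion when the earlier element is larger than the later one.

4 inversions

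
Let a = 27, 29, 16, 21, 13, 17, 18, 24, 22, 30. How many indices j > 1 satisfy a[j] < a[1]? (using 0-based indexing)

The element at index 1 is 29.
Elements after it: 16, 21, 13, 17, 18, 24, 22, 30
Those smaller than 29: 16, 21, 13, 17, 18, 24, 22

7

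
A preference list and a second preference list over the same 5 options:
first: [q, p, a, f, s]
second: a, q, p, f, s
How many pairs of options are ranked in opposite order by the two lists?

2 pairs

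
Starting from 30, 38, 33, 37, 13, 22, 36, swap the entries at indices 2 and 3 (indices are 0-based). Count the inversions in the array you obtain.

13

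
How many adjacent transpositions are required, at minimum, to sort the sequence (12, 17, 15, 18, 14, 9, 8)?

15

Minimum adjacent swaps = number of inversions (each swap of adjacent out-of-order elements removes one inversion and no swap can remove more).
Count inversions — for each element, later elements that are smaller:
12: 9, 8 → 2
17: 15, 14, 9, 8 → 4
15: 14, 9, 8 → 3
18: 14, 9, 8 → 3
14: 9, 8 → 2
9: 8 → 1
8: none → 0
Total inversions: 2 + 4 + 3 + 3 + 2 + 1 + 0 = 15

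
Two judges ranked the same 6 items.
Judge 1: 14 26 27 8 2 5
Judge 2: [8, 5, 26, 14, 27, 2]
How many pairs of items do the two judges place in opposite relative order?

8

Assign each item its position (1..6) in the first ordering, then rewrite the second ordering as that position sequence:
positions: 14→1, 26→2, 27→3, 8→4, 2→5, 5→6
second ordering as positions: [4, 6, 2, 1, 3, 5]
Discordant pairs = inversions in this position sequence.
4: 2, 1, 3 → 3
6: 2, 1, 3, 5 → 4
2: 1 → 1
1: 0
3: 0
5: 0
Total: 3 + 4 + 1 + 0 + 0 + 0 = 8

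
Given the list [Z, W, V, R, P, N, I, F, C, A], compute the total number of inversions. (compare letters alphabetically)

For each element, count later entries that are smaller:
Z: 9
W: 8
V: 7
R: 6
P: 5
N: 4
I: 3
F: 2
C: 1
A: 0
Sum: 9 + 8 + 7 + 6 + 5 + 4 + 3 + 2 + 1 + 0 = 45

45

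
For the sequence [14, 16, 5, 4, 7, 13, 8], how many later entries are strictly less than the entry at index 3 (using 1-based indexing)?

1

The element at index 3 is 5.
Elements after it: 4, 7, 13, 8
Those smaller than 5: 4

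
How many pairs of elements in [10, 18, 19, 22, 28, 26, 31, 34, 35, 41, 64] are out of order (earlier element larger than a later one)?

Out-of-order pairs: 1

Sweep left to right; for each value list the smaller values that follow it:
10: 0
18: 0
19: 0
22: 0
28: 1
26: 0
31: 0
34: 0
35: 0
41: 0
64: 0
Sum: 0 + 0 + 0 + 0 + 1 + 0 + 0 + 0 + 0 + 0 + 0 = 1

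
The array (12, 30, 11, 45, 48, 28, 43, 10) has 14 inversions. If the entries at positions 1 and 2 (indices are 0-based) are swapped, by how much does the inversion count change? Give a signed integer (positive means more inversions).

Positions 1 and 2 hold 30 and 11; after swapping, the array is [12, 11, 30, 45, 48, 28, 43, 10].
Count, for each position, how many later elements it exceeds:
12: 2
11: 1
30: 2
45: 3
48: 3
28: 1
43: 1
10: 0
Sum: 2 + 1 + 2 + 3 + 3 + 1 + 1 + 0 = 13
Change: 13 − 14 = -1

-1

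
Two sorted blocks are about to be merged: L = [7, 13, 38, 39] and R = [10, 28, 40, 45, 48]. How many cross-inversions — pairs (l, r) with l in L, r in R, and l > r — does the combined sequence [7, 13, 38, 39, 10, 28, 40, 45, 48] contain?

Take each right-half value and tally the left-half values above it:
r = 10: 13, 38, 39 → 3
r = 28: 38, 39 → 2
r = 40: none → 0
r = 45: none → 0
r = 48: none → 0
Cross-inversions: 3 + 2 + 0 + 0 + 0 = 5

5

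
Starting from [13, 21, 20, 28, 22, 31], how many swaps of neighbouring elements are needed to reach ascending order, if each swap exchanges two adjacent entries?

Minimum adjacent swaps = number of inversions (each swap of adjacent out-of-order elements removes one inversion and no swap can remove more).
Count inversions — for each element, later elements that are smaller:
13: none → 0
21: 20 → 1
20: none → 0
28: 22 → 1
22: none → 0
31: none → 0
Total inversions: 0 + 1 + 0 + 1 + 0 + 0 = 2

Adjacent swaps: 2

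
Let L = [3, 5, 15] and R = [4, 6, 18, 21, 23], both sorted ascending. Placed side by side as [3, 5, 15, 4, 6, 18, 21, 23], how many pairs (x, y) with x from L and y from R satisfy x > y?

For each element r of the right run, count left-run elements greater than r:
r = 4: 5, 15 → 2
r = 6: 15 → 1
r = 18: none → 0
r = 21: none → 0
r = 23: none → 0
Cross-inversions: 2 + 1 + 0 + 0 + 0 = 3

There are 3 split inversions.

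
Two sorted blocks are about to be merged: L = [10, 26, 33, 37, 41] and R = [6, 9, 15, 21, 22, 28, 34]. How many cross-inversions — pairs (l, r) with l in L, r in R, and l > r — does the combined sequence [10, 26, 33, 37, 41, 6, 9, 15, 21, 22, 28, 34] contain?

Count, for every r in R, how many entries of L exceed r:
r = 6: 10, 26, 33, 37, 41 → 5
r = 9: 10, 26, 33, 37, 41 → 5
r = 15: 26, 33, 37, 41 → 4
r = 21: 26, 33, 37, 41 → 4
r = 22: 26, 33, 37, 41 → 4
r = 28: 33, 37, 41 → 3
r = 34: 37, 41 → 2
Cross-inversions: 5 + 5 + 4 + 4 + 4 + 3 + 2 = 27

There are 27 split inversions.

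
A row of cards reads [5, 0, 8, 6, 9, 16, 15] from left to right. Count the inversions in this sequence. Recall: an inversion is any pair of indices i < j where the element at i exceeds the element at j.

Element-by-element contributions:
5: 1
0: 0
8: 1
6: 0
9: 0
16: 1
15: 0
Sum: 1 + 0 + 1 + 0 + 0 + 1 + 0 = 3

3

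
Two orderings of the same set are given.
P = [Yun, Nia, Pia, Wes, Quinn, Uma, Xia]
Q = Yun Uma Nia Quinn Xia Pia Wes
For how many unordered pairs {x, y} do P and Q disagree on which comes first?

8

Assign each item its position (1..7) in the first ordering, then rewrite the second ordering as that position sequence:
positions: Yun→1, Nia→2, Pia→3, Wes→4, Quinn→5, Uma→6, Xia→7
second ordering as positions: [1, 6, 2, 5, 7, 3, 4]
Discordant pairs = inversions in this position sequence.
1: 0
6: 2, 5, 3, 4 → 4
2: 0
5: 3, 4 → 2
7: 3, 4 → 2
3: 0
4: 0
Total: 0 + 4 + 0 + 2 + 2 + 0 + 0 = 8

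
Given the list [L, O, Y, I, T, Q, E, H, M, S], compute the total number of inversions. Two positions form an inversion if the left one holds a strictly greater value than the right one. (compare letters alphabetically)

24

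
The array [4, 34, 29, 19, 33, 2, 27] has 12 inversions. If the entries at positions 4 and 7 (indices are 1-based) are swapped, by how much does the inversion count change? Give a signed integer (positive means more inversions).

+1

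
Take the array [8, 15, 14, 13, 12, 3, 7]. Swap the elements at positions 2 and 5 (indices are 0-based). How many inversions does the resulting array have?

There are 11 inversions.

Positions 2 and 5 hold 14 and 3; after swapping, the array is [8, 15, 3, 13, 12, 14, 7].
Count, for each position, how many later elements it exceeds:
8 → 3, 7 → 2
15 → 3, 13, 12, 14, 7 → 5
3 → none → 0
13 → 12, 7 → 2
12 → 7 → 1
14 → 7 → 1
7 → none → 0
Sum: 2 + 5 + 0 + 2 + 1 + 1 + 0 = 11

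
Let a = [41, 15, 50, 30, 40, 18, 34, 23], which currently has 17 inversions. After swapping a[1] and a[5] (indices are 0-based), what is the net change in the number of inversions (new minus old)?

+1

Positions 1 and 5 hold 15 and 18; after swapping, the array is [41, 18, 50, 30, 40, 15, 34, 23].
For each element, count later entries that are smaller:
41 → 18, 30, 40, 15, 34, 23 → 6
18 → 15 → 1
50 → 30, 40, 15, 34, 23 → 5
30 → 15, 23 → 2
40 → 15, 34, 23 → 3
15 → none → 0
34 → 23 → 1
23 → none → 0
Sum: 6 + 1 + 5 + 2 + 3 + 0 + 1 + 0 = 18
Change: 18 − 17 = +1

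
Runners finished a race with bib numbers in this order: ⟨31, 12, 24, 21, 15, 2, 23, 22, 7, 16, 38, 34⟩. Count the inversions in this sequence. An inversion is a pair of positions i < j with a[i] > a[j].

30 inversions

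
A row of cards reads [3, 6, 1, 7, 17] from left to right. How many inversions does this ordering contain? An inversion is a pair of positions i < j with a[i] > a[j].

Inversion pairs (indices are 1-based):
(1,3): 3 > 1
(2,3): 6 > 1
That's 2 pairs.

2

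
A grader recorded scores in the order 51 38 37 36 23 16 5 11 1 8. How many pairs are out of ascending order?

For each element, count later entries that are smaller:
51: 9
38: 8
37: 7
36: 6
23: 5
16: 4
5: 1
11: 2
1: 0
8: 0
Sum: 9 + 8 + 7 + 6 + 5 + 4 + 1 + 2 + 0 + 0 = 42

42 out-of-order pairs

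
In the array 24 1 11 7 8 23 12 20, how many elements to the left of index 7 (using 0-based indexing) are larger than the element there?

2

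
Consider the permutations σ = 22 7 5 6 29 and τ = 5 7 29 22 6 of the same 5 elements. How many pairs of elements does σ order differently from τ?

Assign each item its position (1..5) in the first ordering, then rewrite the second ordering as that position sequence:
positions: 22→1, 7→2, 5→3, 6→4, 29→5
second ordering as positions: [3, 2, 5, 1, 4]
Discordant pairs = inversions in this position sequence.
3: 2, 1 → 2
2: 1 → 1
5: 1, 4 → 2
1: 0
4: 0
Total: 2 + 1 + 2 + 0 + 0 = 5

5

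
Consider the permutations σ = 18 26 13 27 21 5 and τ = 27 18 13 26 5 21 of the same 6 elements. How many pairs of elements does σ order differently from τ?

5 discordant pairs

Assign each item its position (1..6) in the first ordering, then rewrite the second ordering as that position sequence:
positions: 18→1, 26→2, 13→3, 27→4, 21→5, 5→6
second ordering as positions: [4, 1, 3, 2, 6, 5]
Discordant pairs = inversions in this position sequence.
4: 1, 3, 2 → 3
1: 0
3: 2 → 1
2: 0
6: 5 → 1
5: 0
Total: 3 + 0 + 1 + 0 + 1 + 0 = 5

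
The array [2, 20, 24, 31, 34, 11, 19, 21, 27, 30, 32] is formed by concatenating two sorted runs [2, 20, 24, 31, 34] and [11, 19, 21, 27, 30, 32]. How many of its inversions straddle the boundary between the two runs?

Count, for every r in R, how many entries of L exceed r:
r = 11: 20, 24, 31, 34 → 4
r = 19: 20, 24, 31, 34 → 4
r = 21: 24, 31, 34 → 3
r = 27: 31, 34 → 2
r = 30: 31, 34 → 2
r = 32: 34 → 1
Cross-inversions: 4 + 4 + 3 + 2 + 2 + 1 = 16

16 cross-inversions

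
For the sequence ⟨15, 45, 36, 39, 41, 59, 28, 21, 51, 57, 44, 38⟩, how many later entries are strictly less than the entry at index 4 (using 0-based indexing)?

3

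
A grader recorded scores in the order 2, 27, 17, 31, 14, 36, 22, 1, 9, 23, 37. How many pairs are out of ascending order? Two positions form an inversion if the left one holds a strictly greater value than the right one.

23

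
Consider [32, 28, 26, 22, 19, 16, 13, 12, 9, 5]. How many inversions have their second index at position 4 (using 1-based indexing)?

The element at index 4 is 22.
Elements before it: 32, 28, 26
Those larger than 22: 32, 28, 26

3 such elements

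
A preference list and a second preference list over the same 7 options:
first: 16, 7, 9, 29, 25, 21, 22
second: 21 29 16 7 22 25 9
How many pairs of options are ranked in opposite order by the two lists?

11

Assign each item its position (1..7) in the first ordering, then rewrite the second ordering as that position sequence:
positions: 16→1, 7→2, 9→3, 29→4, 25→5, 21→6, 22→7
second ordering as positions: [6, 4, 1, 2, 7, 5, 3]
Discordant pairs = inversions in this position sequence.
6: 4, 1, 2, 5, 3 → 5
4: 1, 2, 3 → 3
1: 0
2: 0
7: 5, 3 → 2
5: 3 → 1
3: 0
Total: 5 + 3 + 0 + 0 + 2 + 1 + 0 = 11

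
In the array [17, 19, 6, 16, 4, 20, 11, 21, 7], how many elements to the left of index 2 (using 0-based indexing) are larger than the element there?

The element at index 2 is 6.
Elements before it: 17, 19
Those larger than 6: 17, 19

2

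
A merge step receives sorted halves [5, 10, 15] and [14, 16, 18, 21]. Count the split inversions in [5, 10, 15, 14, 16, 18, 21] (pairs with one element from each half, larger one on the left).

1

Count, for every r in R, how many entries of L exceed r:
r = 14: 15 → 1
r = 16: none → 0
r = 18: none → 0
r = 21: none → 0
Cross-inversions: 1 + 0 + 0 + 0 = 1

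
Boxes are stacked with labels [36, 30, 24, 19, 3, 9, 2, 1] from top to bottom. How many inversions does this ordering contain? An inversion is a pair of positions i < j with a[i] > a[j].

Element-by-element contributions:
36 → 30, 24, 19, 3, 9, 2, 1 → 7
30 → 24, 19, 3, 9, 2, 1 → 6
24 → 19, 3, 9, 2, 1 → 5
19 → 3, 9, 2, 1 → 4
3 → 2, 1 → 2
9 → 2, 1 → 2
2 → 1 → 1
1 → none → 0
Sum: 7 + 6 + 5 + 4 + 2 + 2 + 1 + 0 = 27

Out-of-order pairs: 27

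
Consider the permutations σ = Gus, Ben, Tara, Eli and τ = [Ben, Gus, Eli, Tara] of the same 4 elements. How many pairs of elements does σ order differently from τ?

2

Assign each item its position (1..4) in the first ordering, then rewrite the second ordering as that position sequence:
positions: Gus→1, Ben→2, Tara→3, Eli→4
second ordering as positions: [2, 1, 4, 3]
Discordant pairs = inversions in this position sequence.
2: 1 → 1
1: 0
4: 3 → 1
3: 0
Total: 1 + 0 + 1 + 0 = 2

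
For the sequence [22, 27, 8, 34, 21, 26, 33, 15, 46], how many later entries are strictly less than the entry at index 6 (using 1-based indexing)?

The element at index 6 is 26.
Elements after it: 33, 15, 46
Those smaller than 26: 15

1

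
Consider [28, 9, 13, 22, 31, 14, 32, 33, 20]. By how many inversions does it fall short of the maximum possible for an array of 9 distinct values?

25 inversions short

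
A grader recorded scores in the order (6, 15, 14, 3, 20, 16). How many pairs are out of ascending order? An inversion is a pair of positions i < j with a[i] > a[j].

5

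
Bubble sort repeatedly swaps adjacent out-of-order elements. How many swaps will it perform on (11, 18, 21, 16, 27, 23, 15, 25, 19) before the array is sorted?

Each adjacent swap fixes exactly one inversion, so the minimum swap count equals the number of inversions.
Count inversions — for each element, later elements that are smaller:
11: none → 0
18: 16, 15 → 2
21: 16, 15, 19 → 3
16: 15 → 1
27: 23, 15, 25, 19 → 4
23: 15, 19 → 2
15: none → 0
25: 19 → 1
19: none → 0
Total inversions: 0 + 2 + 3 + 1 + 4 + 2 + 0 + 1 + 0 = 13

13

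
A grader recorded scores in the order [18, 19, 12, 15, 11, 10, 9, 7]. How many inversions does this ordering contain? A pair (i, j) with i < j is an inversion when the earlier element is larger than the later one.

26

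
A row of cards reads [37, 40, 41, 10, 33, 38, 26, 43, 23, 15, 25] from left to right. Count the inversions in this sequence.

Count, for each position, how many later elements it exceeds:
37 → 10, 33, 26, 23, 15, 25 → 6
40 → 10, 33, 38, 26, 23, 15, 25 → 7
41 → 10, 33, 38, 26, 23, 15, 25 → 7
10 → none → 0
33 → 26, 23, 15, 25 → 4
38 → 26, 23, 15, 25 → 4
26 → 23, 15, 25 → 3
43 → 23, 15, 25 → 3
23 → 15 → 1
15 → none → 0
25 → none → 0
Sum: 6 + 7 + 7 + 0 + 4 + 4 + 3 + 3 + 1 + 0 + 0 = 35

35 inversions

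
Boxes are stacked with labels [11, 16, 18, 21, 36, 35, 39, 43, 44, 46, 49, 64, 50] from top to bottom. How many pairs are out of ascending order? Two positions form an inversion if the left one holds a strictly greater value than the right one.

For each element, count later entries that are smaller:
11 → none → 0
16 → none → 0
18 → none → 0
21 → none → 0
36 → 35 → 1
35 → none → 0
39 → none → 0
43 → none → 0
44 → none → 0
46 → none → 0
49 → none → 0
64 → 50 → 1
50 → none → 0
Sum: 0 + 0 + 0 + 0 + 1 + 0 + 0 + 0 + 0 + 0 + 0 + 1 + 0 = 2

2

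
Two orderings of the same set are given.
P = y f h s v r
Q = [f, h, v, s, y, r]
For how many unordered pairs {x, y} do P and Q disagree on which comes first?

Assign each item its position (1..6) in the first ordering, then rewrite the second ordering as that position sequence:
positions: y→1, f→2, h→3, s→4, v→5, r→6
second ordering as positions: [2, 3, 5, 4, 1, 6]
Discordant pairs = inversions in this position sequence.
2: 1 → 1
3: 1 → 1
5: 4, 1 → 2
4: 1 → 1
1: 0
6: 0
Total: 1 + 1 + 2 + 1 + 0 + 0 = 5

There are 5 disagreeing pairs.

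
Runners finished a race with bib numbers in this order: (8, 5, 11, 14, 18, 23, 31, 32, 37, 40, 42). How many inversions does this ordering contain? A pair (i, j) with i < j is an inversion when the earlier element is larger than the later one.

Count, for each position, how many later elements it exceeds:
8 → 5 → 1
5 → none → 0
11 → none → 0
14 → none → 0
18 → none → 0
23 → none → 0
31 → none → 0
32 → none → 0
37 → none → 0
40 → none → 0
42 → none → 0
Sum: 1 + 0 + 0 + 0 + 0 + 0 + 0 + 0 + 0 + 0 + 0 = 1

There is 1 out-of-order pair.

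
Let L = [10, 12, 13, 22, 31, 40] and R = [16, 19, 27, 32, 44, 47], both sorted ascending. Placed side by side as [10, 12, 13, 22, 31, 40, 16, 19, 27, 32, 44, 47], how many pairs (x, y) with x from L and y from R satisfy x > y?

9

For each element r of the right run, count left-run elements greater than r:
r = 16: 22, 31, 40 → 3
r = 19: 22, 31, 40 → 3
r = 27: 31, 40 → 2
r = 32: 40 → 1
r = 44: none → 0
r = 47: none → 0
Cross-inversions: 3 + 3 + 2 + 1 + 0 + 0 = 9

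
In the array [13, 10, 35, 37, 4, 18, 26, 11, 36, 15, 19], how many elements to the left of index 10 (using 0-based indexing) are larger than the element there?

The element at index 10 is 19.
Elements before it: 13, 10, 35, 37, 4, 18, 26, 11, 36, 15
Those larger than 19: 35, 37, 26, 36

4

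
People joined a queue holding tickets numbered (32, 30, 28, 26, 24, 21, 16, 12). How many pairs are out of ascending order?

For each element, count later entries that are smaller:
32 → 30, 28, 26, 24, 21, 16, 12 → 7
30 → 28, 26, 24, 21, 16, 12 → 6
28 → 26, 24, 21, 16, 12 → 5
26 → 24, 21, 16, 12 → 4
24 → 21, 16, 12 → 3
21 → 16, 12 → 2
16 → 12 → 1
12 → none → 0
Sum: 7 + 6 + 5 + 4 + 3 + 2 + 1 + 0 = 28

Inversions: 28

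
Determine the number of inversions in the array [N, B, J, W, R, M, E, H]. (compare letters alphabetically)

Inversions: 16

Count, for each position, how many later elements it exceeds:
N → B, J, M, E, H → 5
B → none → 0
J → E, H → 2
W → R, M, E, H → 4
R → M, E, H → 3
M → E, H → 2
E → none → 0
H → none → 0
Sum: 5 + 0 + 2 + 4 + 3 + 2 + 0 + 0 = 16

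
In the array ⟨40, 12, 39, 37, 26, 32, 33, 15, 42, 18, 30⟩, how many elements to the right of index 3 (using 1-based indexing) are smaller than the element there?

The element at index 3 is 39.
Elements after it: 37, 26, 32, 33, 15, 42, 18, 30
Those smaller than 39: 37, 26, 32, 33, 15, 18, 30

7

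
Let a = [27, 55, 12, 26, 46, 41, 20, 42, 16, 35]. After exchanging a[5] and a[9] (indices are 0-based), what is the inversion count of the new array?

Positions 5 and 9 hold 41 and 35; after swapping, the array is [27, 55, 12, 26, 46, 35, 20, 42, 16, 41].
For each element, count later entries that are smaller:
27 → 12, 26, 20, 16 → 4
55 → 12, 26, 46, 35, 20, 42, 16, 41 → 8
12 → none → 0
26 → 20, 16 → 2
46 → 35, 20, 42, 16, 41 → 5
35 → 20, 16 → 2
20 → 16 → 1
42 → 16, 41 → 2
16 → none → 0
41 → none → 0
Sum: 4 + 8 + 0 + 2 + 5 + 2 + 1 + 2 + 0 + 0 = 24

24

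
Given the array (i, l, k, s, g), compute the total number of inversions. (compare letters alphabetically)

Out-of-order index pairs (1-indexed):
(1,5): i > g
(2,3): l > k
(2,5): l > g
(3,5): k > g
(4,5): s > g
That's 5 pairs.

Inversions: 5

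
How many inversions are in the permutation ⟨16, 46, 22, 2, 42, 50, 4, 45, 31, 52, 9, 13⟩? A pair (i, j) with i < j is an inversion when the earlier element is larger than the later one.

32 inversions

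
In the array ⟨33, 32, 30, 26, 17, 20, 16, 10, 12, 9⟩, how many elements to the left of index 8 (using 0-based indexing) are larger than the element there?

The element at index 8 is 12.
Elements before it: 33, 32, 30, 26, 17, 20, 16, 10
Those larger than 12: 33, 32, 30, 26, 17, 20, 16

7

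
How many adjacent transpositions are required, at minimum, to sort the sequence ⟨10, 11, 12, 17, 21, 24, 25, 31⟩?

0

The minimum number of adjacent swaps to sort an array equals its inversion count, since every such swap removes exactly one inversion.
Count inversions — for each element, later elements that are smaller:
10: none → 0
11: none → 0
12: none → 0
17: none → 0
21: none → 0
24: none → 0
25: none → 0
31: none → 0
Total inversions: 0 + 0 + 0 + 0 + 0 + 0 + 0 + 0 = 0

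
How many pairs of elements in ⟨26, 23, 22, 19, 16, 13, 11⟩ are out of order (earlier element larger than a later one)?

For each element, count later entries that are smaller:
26: 6
23: 5
22: 4
19: 3
16: 2
13: 1
11: 0
Sum: 6 + 5 + 4 + 3 + 2 + 1 + 0 = 21

21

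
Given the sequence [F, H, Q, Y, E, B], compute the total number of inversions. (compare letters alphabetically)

9 inversions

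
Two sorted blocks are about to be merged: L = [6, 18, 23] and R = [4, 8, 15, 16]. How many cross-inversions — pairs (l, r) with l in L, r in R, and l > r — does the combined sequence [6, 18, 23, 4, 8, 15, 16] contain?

Take each right-half value and tally the left-half values above it:
r = 4: 6, 18, 23 → 3
r = 8: 18, 23 → 2
r = 15: 18, 23 → 2
r = 16: 18, 23 → 2
Cross-inversions: 3 + 2 + 2 + 2 = 9

9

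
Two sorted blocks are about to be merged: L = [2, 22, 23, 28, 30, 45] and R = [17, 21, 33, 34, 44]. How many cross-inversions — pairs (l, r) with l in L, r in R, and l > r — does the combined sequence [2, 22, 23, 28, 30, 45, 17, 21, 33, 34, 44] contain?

13

For each element r of the right run, count left-run elements greater than r:
r = 17: 22, 23, 28, 30, 45 → 5
r = 21: 22, 23, 28, 30, 45 → 5
r = 33: 45 → 1
r = 34: 45 → 1
r = 44: 45 → 1
Cross-inversions: 5 + 5 + 1 + 1 + 1 = 13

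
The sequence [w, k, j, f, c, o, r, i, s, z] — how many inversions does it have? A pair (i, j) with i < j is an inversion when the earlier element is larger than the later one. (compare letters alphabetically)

Inversions: 18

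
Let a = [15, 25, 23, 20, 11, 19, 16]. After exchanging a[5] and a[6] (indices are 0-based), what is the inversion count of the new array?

Positions 5 and 6 hold 19 and 16; after swapping, the array is [15, 25, 23, 20, 11, 16, 19].
Element-by-element contributions:
15: 1
25: 5
23: 4
20: 3
11: 0
16: 0
19: 0
Sum: 1 + 5 + 4 + 3 + 0 + 0 + 0 = 13

There are 13 inversions.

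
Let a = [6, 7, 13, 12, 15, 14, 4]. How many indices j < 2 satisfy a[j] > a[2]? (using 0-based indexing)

The element at index 2 is 13.
Elements before it: 6, 7
None of them are larger than 13.

0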